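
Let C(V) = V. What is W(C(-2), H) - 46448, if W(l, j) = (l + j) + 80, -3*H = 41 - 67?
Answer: -139084/3 ≈ -46361.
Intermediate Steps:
H = 26/3 (H = -(41 - 67)/3 = -1/3*(-26) = 26/3 ≈ 8.6667)
W(l, j) = 80 + j + l (W(l, j) = (j + l) + 80 = 80 + j + l)
W(C(-2), H) - 46448 = (80 + 26/3 - 2) - 46448 = 260/3 - 46448 = -139084/3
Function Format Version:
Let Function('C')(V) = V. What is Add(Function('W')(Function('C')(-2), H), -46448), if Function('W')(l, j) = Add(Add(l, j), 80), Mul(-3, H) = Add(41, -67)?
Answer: Rational(-139084, 3) ≈ -46361.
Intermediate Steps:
H = Rational(26, 3) (H = Mul(Rational(-1, 3), Add(41, -67)) = Mul(Rational(-1, 3), -26) = Rational(26, 3) ≈ 8.6667)
Function('W')(l, j) = Add(80, j, l) (Function('W')(l, j) = Add(Add(j, l), 80) = Add(80, j, l))
Add(Function('W')(Function('C')(-2), H), -46448) = Add(Add(80, Rational(26, 3), -2), -46448) = Add(Rational(260, 3), -46448) = Rational(-139084, 3)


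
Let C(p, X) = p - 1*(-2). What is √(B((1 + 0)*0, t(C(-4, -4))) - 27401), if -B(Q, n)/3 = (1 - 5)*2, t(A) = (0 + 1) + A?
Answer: I*√27377 ≈ 165.46*I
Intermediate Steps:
C(p, X) = 2 + p (C(p, X) = p + 2 = 2 + p)
t(A) = 1 + A
B(Q, n) = 24 (B(Q, n) = -3*(1 - 5)*2 = -(-12)*2 = -3*(-8) = 24)
√(B((1 + 0)*0, t(C(-4, -4))) - 27401) = √(24 - 27401) = √(-27377) = I*√27377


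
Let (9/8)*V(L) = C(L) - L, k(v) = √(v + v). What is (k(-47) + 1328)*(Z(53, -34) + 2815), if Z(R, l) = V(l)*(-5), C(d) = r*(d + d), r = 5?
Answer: 5544400 + 4175*I*√94 ≈ 5.5444e+6 + 40478.0*I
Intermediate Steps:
C(d) = 10*d (C(d) = 5*(d + d) = 5*(2*d) = 10*d)
k(v) = √2*√v (k(v) = √(2*v) = √2*√v)
V(L) = 8*L (V(L) = 8*(10*L - L)/9 = 8*(9*L)/9 = 8*L)
Z(R, l) = -40*l (Z(R, l) = (8*l)*(-5) = -40*l)
(k(-47) + 1328)*(Z(53, -34) + 2815) = (√2*√(-47) + 1328)*(-40*(-34) + 2815) = (√2*(I*√47) + 1328)*(1360 + 2815) = (I*√94 + 1328)*4175 = (1328 + I*√94)*4175 = 5544400 + 4175*I*√94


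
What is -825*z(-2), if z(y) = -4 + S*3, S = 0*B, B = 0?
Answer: 3300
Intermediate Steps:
S = 0 (S = 0*0 = 0)
z(y) = -4 (z(y) = -4 + 0*3 = -4 + 0 = -4)
-825*z(-2) = -825*(-4) = 3300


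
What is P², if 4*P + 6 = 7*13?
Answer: 7225/16 ≈ 451.56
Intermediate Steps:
P = 85/4 (P = -3/2 + (7*13)/4 = -3/2 + (¼)*91 = -3/2 + 91/4 = 85/4 ≈ 21.250)
P² = (85/4)² = 7225/16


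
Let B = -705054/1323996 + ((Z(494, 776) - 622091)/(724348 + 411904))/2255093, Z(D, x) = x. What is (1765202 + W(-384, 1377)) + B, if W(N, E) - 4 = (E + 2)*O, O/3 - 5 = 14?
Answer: 521267141429395191083735/282712196317128188 ≈ 1.8438e+6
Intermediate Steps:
O = 57 (O = 15 + 3*14 = 15 + 42 = 57)
W(N, E) = 118 + 57*E (W(N, E) = 4 + (E + 2)*57 = 4 + (2 + E)*57 = 4 + (114 + 57*E) = 118 + 57*E)
B = -150549892616104357/282712196317128188 (B = -705054/1323996 + ((776 - 622091)/(724348 + 411904))/2255093 = -705054*1/1323996 - 621315/1136252*(1/2255093) = -117509/220666 - 621315*1/1136252*(1/2255093) = -117509/220666 - 621315/1136252*1/2255093 = -117509/220666 - 621315/2562353931436 = -150549892616104357/282712196317128188 ≈ -0.53252)
(1765202 + W(-384, 1377)) + B = (1765202 + (118 + 57*1377)) - 150549892616104357/282712196317128188 = (1765202 + (118 + 78489)) - 150549892616104357/282712196317128188 = (1765202 + 78607) - 150549892616104357/282712196317128188 = 1843809 - 150549892616104357/282712196317128188 = 521267141429395191083735/282712196317128188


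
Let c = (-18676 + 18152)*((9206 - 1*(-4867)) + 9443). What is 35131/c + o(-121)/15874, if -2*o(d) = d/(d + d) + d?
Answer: 92377071/97802761808 ≈ 0.00094452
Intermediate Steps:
c = -12322384 (c = -524*((9206 + 4867) + 9443) = -524*(14073 + 9443) = -524*23516 = -12322384)
o(d) = -1/4 - d/2 (o(d) = -(d/(d + d) + d)/2 = -(d/((2*d)) + d)/2 = -((1/(2*d))*d + d)/2 = -(1/2 + d)/2 = -1/4 - d/2)
35131/c + o(-121)/15874 = 35131/(-12322384) + (-1/4 - 1/2*(-121))/15874 = 35131*(-1/12322384) + (-1/4 + 121/2)*(1/15874) = -35131/12322384 + (241/4)*(1/15874) = -35131/12322384 + 241/63496 = 92377071/97802761808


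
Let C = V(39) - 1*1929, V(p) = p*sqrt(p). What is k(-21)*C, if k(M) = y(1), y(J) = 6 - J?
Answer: -9645 + 195*sqrt(39) ≈ -8427.2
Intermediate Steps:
V(p) = p**(3/2)
k(M) = 5 (k(M) = 6 - 1*1 = 6 - 1 = 5)
C = -1929 + 39*sqrt(39) (C = 39**(3/2) - 1*1929 = 39*sqrt(39) - 1929 = -1929 + 39*sqrt(39) ≈ -1685.4)
k(-21)*C = 5*(-1929 + 39*sqrt(39)) = -9645 + 195*sqrt(39)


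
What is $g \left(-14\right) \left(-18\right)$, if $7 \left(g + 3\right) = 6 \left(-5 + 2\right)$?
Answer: $-1404$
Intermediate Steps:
$g = - \frac{39}{7}$ ($g = -3 + \frac{6 \left(-5 + 2\right)}{7} = -3 + \frac{6 \left(-3\right)}{7} = -3 + \frac{1}{7} \left(-18\right) = -3 - \frac{18}{7} = - \frac{39}{7} \approx -5.5714$)
$g \left(-14\right) \left(-18\right) = \left(- \frac{39}{7}\right) \left(-14\right) \left(-18\right) = 78 \left(-18\right) = -1404$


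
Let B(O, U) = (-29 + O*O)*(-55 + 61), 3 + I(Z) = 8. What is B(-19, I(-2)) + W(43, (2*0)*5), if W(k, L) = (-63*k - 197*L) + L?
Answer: -717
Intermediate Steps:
I(Z) = 5 (I(Z) = -3 + 8 = 5)
W(k, L) = -196*L - 63*k (W(k, L) = (-197*L - 63*k) + L = -196*L - 63*k)
B(O, U) = -174 + 6*O**2 (B(O, U) = (-29 + O**2)*6 = -174 + 6*O**2)
B(-19, I(-2)) + W(43, (2*0)*5) = (-174 + 6*(-19)**2) + (-196*2*0*5 - 63*43) = (-174 + 6*361) + (-0*5 - 2709) = (-174 + 2166) + (-196*0 - 2709) = 1992 + (0 - 2709) = 1992 - 2709 = -717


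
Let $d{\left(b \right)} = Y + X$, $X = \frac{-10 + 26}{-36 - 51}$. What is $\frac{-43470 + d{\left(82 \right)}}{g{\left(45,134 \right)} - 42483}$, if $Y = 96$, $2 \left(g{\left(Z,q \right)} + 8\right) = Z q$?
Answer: $\frac{1886777}{1717206} \approx 1.0987$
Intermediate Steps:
$g{\left(Z,q \right)} = -8 + \frac{Z q}{2}$
$X = - \frac{16}{87}$ ($X = \frac{16}{-87} = 16 \left(- \frac{1}{87}\right) = - \frac{16}{87} \approx -0.18391$)
$d{\left(b \right)} = \frac{8336}{87}$ ($d{\left(b \right)} = 96 - \frac{16}{87} = \frac{8336}{87}$)
$\frac{-43470 + d{\left(82 \right)}}{g{\left(45,134 \right)} - 42483} = \frac{-43470 + \frac{8336}{87}}{\left(-8 + \frac{1}{2} \cdot 45 \cdot 134\right) - 42483} = - \frac{3773554}{87 \left(\left(-8 + 3015\right) - 42483\right)} = - \frac{3773554}{87 \left(3007 - 42483\right)} = - \frac{3773554}{87 \left(-39476\right)} = \left(- \frac{3773554}{87}\right) \left(- \frac{1}{39476}\right) = \frac{1886777}{1717206}$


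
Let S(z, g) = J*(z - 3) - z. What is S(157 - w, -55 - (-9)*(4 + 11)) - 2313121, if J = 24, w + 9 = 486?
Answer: -2320553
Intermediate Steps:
w = 477 (w = -9 + 486 = 477)
S(z, g) = -72 + 23*z (S(z, g) = 24*(z - 3) - z = 24*(-3 + z) - z = (-72 + 24*z) - z = -72 + 23*z)
S(157 - w, -55 - (-9)*(4 + 11)) - 2313121 = (-72 + 23*(157 - 1*477)) - 2313121 = (-72 + 23*(157 - 477)) - 2313121 = (-72 + 23*(-320)) - 2313121 = (-72 - 7360) - 2313121 = -7432 - 2313121 = -2320553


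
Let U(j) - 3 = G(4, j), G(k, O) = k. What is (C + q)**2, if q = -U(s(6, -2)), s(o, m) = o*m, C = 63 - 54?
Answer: 4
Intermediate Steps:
C = 9
s(o, m) = m*o
U(j) = 7 (U(j) = 3 + 4 = 7)
q = -7 (q = -1*7 = -7)
(C + q)**2 = (9 - 7)**2 = 2**2 = 4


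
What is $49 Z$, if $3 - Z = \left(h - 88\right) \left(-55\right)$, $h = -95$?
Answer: $-493038$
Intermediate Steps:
$Z = -10062$ ($Z = 3 - \left(-95 - 88\right) \left(-55\right) = 3 - \left(-183\right) \left(-55\right) = 3 - 10065 = -10062$)
$49 Z = 49 \left(-10062\right) = -493038$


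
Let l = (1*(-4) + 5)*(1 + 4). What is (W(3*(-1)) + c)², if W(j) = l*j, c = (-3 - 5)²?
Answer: 2401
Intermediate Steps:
c = 64 (c = (-8)² = 64)
l = 5 (l = (-4 + 5)*5 = 1*5 = 5)
W(j) = 5*j
(W(3*(-1)) + c)² = (5*(3*(-1)) + 64)² = (5*(-3) + 64)² = (-15 + 64)² = 49² = 2401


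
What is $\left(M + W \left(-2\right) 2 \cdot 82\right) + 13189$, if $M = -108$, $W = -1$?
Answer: $13409$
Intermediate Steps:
$\left(M + W \left(-2\right) 2 \cdot 82\right) + 13189 = \left(-108 + \left(-1\right) \left(-2\right) 2 \cdot 82\right) + 13189 = \left(-108 + 2 \cdot 2 \cdot 82\right) + 13189 = \left(-108 + 4 \cdot 82\right) + 13189 = \left(-108 + 328\right) + 13189 = 220 + 13189 = 13409$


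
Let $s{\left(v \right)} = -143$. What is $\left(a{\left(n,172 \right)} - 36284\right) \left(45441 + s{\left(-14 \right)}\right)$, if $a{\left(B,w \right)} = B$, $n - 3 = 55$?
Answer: $-1640965348$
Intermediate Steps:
$n = 58$ ($n = 3 + 55 = 58$)
$\left(a{\left(n,172 \right)} - 36284\right) \left(45441 + s{\left(-14 \right)}\right) = \left(58 - 36284\right) \left(45441 - 143\right) = \left(-36226\right) 45298 = -1640965348$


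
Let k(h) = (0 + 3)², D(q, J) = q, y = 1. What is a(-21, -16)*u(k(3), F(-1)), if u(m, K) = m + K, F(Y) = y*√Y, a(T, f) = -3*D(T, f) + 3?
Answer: 594 + 66*I ≈ 594.0 + 66.0*I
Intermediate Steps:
k(h) = 9 (k(h) = 3² = 9)
a(T, f) = 3 - 3*T (a(T, f) = -3*T + 3 = 3 - 3*T)
F(Y) = √Y (F(Y) = 1*√Y = √Y)
u(m, K) = K + m
a(-21, -16)*u(k(3), F(-1)) = (3 - 3*(-21))*(√(-1) + 9) = (3 + 63)*(I + 9) = 66*(9 + I) = 594 + 66*I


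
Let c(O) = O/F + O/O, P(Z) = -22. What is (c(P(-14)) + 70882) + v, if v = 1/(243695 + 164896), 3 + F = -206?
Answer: 550281778408/7763229 ≈ 70883.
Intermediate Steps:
F = -209 (F = -3 - 206 = -209)
c(O) = 1 - O/209 (c(O) = O/(-209) + O/O = O*(-1/209) + 1 = -O/209 + 1 = 1 - O/209)
v = 1/408591 ≈ 2.4474e-6
(c(P(-14)) + 70882) + v = ((1 - 1/209*(-22)) + 70882) + 1/408591 = ((1 + 2/19) + 70882) + 1/408591 = (21/19 + 70882) + 1/408591 = 1346779/19 + 1/408591 = 550281778408/7763229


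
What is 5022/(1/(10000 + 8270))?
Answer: 91751940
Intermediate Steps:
5022/(1/(10000 + 8270)) = 5022/(1/18270) = 5022*18270 = 91751940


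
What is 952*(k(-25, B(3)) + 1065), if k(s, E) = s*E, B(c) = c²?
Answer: 799680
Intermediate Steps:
k(s, E) = E*s
952*(k(-25, B(3)) + 1065) = 952*(3²*(-25) + 1065) = 952*(9*(-25) + 1065) = 952*(-225 + 1065) = 952*840 = 799680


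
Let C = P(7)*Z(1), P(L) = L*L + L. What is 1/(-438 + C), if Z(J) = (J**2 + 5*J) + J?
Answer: -1/46 ≈ -0.021739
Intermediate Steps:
Z(J) = J**2 + 6*J
P(L) = L + L**2 (P(L) = L**2 + L = L + L**2)
C = 392 (C = (7*(1 + 7))*(1*(6 + 1)) = (7*8)*(1*7) = 56*7 = 392)
1/(-438 + C) = 1/(-438 + 392) = 1/(-46) = -1/46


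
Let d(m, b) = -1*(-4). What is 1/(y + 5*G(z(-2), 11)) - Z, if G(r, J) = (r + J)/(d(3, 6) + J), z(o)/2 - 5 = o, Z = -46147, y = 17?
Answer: 3137999/68 ≈ 46147.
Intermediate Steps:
d(m, b) = 4
z(o) = 10 + 2*o
G(r, J) = (J + r)/(4 + J) (G(r, J) = (r + J)/(4 + J) = (J + r)/(4 + J))
1/(y + 5*G(z(-2), 11)) - Z = 1/(17 + 5*((11 + (10 + 2*(-2)))/(4 + 11))) - 1*(-46147) = 1/(17 + 5*((11 + (10 - 4))/15)) + 46147 = 1/(17 + 5*((11 + 6)/15)) + 46147 = 1/(17 + 5*((1/15)*17)) + 46147 = 1/(17 + 5*(17/15)) + 46147 = 1/(17 + 17/3) + 46147 = 1/(68/3) + 46147 = 3/68 + 46147 = 3137999/68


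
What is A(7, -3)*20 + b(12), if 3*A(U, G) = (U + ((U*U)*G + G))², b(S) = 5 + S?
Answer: 409031/3 ≈ 1.3634e+5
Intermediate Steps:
A(U, G) = (G + U + G*U²)²/3 (A(U, G) = (U + ((U*U)*G + G))²/3 = (U + (U²*G + G))²/3 = (U + (G*U² + G))²/3 = (U + (G + G*U²))²/3 = (G + U + G*U²)²/3)
A(7, -3)*20 + b(12) = ((-3 + 7 - 3*7²)²/3)*20 + (5 + 12) = ((-3 + 7 - 3*49)²/3)*20 + 17 = ((-3 + 7 - 147)²/3)*20 + 17 = ((⅓)*(-143)²)*20 + 17 = ((⅓)*20449)*20 + 17 = (20449/3)*20 + 17 = 408980/3 + 17 = 409031/3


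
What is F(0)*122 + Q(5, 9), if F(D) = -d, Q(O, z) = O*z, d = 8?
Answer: -931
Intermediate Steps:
F(D) = -8 (F(D) = -1*8 = -8)
F(0)*122 + Q(5, 9) = -8*122 + 5*9 = -976 + 45 = -931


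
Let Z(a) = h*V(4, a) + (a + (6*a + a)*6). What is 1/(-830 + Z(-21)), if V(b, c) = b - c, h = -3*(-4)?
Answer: -1/1433 ≈ -0.00069784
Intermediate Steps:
h = 12
Z(a) = 48 + 31*a (Z(a) = 12*(4 - a) + (a + (6*a + a)*6) = (48 - 12*a) + (a + (7*a)*6) = (48 - 12*a) + (a + 42*a) = (48 - 12*a) + 43*a = 48 + 31*a)
1/(-830 + Z(-21)) = 1/(-830 + (48 + 31*(-21))) = 1/(-830 + (48 - 651)) = 1/(-830 - 603) = 1/(-1433) = -1/1433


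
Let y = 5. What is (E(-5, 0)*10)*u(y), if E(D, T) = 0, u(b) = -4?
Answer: 0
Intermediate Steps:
(E(-5, 0)*10)*u(y) = (0*10)*(-4) = 0*(-4) = 0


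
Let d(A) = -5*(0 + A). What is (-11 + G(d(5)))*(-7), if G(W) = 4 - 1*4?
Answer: 77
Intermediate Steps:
d(A) = -5*A
G(W) = 0 (G(W) = 4 - 4 = 0)
(-11 + G(d(5)))*(-7) = (-11 + 0)*(-7) = -11*(-7) = 77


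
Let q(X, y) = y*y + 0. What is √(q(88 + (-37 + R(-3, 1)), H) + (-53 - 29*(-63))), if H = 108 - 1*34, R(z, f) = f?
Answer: 5*√290 ≈ 85.147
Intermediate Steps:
H = 74 (H = 108 - 34 = 74)
q(X, y) = y² (q(X, y) = y² + 0 = y²)
√(q(88 + (-37 + R(-3, 1)), H) + (-53 - 29*(-63))) = √(74² + (-53 - 29*(-63))) = √(5476 + (-53 + 1827)) = √(5476 + 1774) = √7250 = 5*√290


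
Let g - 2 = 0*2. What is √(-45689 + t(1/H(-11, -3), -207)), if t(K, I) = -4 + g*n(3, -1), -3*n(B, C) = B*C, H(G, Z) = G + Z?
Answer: I*√45691 ≈ 213.75*I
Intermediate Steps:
n(B, C) = -B*C/3
g = 2 (g = 2 + 0*2 = 2 + 0 = 2)
t(K, I) = -2 (t(K, I) = -4 + 2*(-⅓*3*(-1)) = -4 + 2*1 = -4 + 2 = -2)
√(-45689 + t(1/H(-11, -3), -207)) = √(-45689 - 2) = √(-45691) = I*√45691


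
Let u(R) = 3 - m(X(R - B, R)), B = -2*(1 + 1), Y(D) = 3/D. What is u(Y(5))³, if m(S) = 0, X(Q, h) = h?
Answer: 27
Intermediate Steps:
B = -4 (B = -2*2 = -4)
u(R) = 3 (u(R) = 3 - 1*0 = 3 + 0 = 3)
u(Y(5))³ = 3³ = 27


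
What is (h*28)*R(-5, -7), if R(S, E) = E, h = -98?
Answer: 19208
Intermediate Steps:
(h*28)*R(-5, -7) = -98*28*(-7) = -2744*(-7) = 19208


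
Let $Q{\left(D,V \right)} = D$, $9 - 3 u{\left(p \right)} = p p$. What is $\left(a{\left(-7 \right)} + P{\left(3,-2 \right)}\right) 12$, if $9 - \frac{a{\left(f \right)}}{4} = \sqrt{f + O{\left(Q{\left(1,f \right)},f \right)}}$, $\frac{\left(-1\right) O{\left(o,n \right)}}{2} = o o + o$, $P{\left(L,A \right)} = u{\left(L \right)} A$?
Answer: $432 - 48 i \sqrt{11} \approx 432.0 - 159.2 i$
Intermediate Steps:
$u{\left(p \right)} = 3 - \frac{p^{2}}{3}$ ($u{\left(p \right)} = 3 - \frac{p p}{3} = 3 - \frac{p^{2}}{3}$)
$P{\left(L,A \right)} = A \left(3 - \frac{L^{2}}{3}\right)$ ($P{\left(L,A \right)} = \left(3 - \frac{L^{2}}{3}\right) A = A \left(3 - \frac{L^{2}}{3}\right)$)
$O{\left(o,n \right)} = - 2 o - 2 o^{2}$ ($O{\left(o,n \right)} = - 2 \left(o o + o\right) = - 2 \left(o^{2} + o\right) = - 2 \left(o + o^{2}\right) = - 2 o - 2 o^{2}$)
$a{\left(f \right)} = 36 - 4 \sqrt{-4 + f}$ ($a{\left(f \right)} = 36 - 4 \sqrt{f - 2 \left(1 + 1\right)} = 36 - 4 \sqrt{f - 2 \cdot 2} = 36 - 4 \sqrt{f - 4} = 36 - 4 \sqrt{-4 + f}$)
$\left(a{\left(-7 \right)} + P{\left(3,-2 \right)}\right) 12 = \left(\left(36 - 4 \sqrt{-4 - 7}\right) + \frac{1}{3} \left(-2\right) \left(9 - 3^{2}\right)\right) 12 = \left(\left(36 - 4 \sqrt{-11}\right) + \frac{1}{3} \left(-2\right) \left(9 - 9\right)\right) 12 = \left(\left(36 - 4 i \sqrt{11}\right) + \frac{1}{3} \left(-2\right) \left(9 - 9\right)\right) 12 = \left(\left(36 - 4 i \sqrt{11}\right) + \frac{1}{3} \left(-2\right) 0\right) 12 = \left(\left(36 - 4 i \sqrt{11}\right) + 0\right) 12 = \left(36 - 4 i \sqrt{11}\right) 12 = 432 - 48 i \sqrt{11}$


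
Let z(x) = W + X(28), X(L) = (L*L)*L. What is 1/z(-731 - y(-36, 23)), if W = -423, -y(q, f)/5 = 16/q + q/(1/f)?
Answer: 1/21529 ≈ 4.6449e-5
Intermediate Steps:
X(L) = L³ (X(L) = L²*L = L³)
y(q, f) = -80/q - 5*f*q (y(q, f) = -5*(16/q + q/(1/f)) = -5*(16/q + q*f) = -5*(16/q + f*q) = -80/q - 5*f*q)
z(x) = 21529 (z(x) = -423 + 28³ = -423 + 21952 = 21529)
1/z(-731 - y(-36, 23)) = 1/21529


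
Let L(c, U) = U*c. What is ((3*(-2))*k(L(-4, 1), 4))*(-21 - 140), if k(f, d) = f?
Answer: -3864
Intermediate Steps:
((3*(-2))*k(L(-4, 1), 4))*(-21 - 140) = ((3*(-2))*(1*(-4)))*(-21 - 140) = -6*(-4)*(-161) = 24*(-161) = -3864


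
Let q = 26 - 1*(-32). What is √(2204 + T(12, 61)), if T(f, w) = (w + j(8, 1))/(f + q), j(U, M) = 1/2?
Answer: √10803905/70 ≈ 46.956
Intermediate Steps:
j(U, M) = ½
q = 58 (q = 26 + 32 = 58)
T(f, w) = (½ + w)/(58 + f) (T(f, w) = (w + ½)/(f + 58) = (½ + w)/(58 + f))
√(2204 + T(12, 61)) = √(2204 + (½ + 61)/(58 + 12)) = √(2204 + (123/2)/70) = √(2204 + (1/70)*(123/2)) = √(2204 + 123/140) = √(308683/140) = √10803905/70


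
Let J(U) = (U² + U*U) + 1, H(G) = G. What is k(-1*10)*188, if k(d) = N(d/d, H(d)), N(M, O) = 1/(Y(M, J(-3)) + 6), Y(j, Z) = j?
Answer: 188/7 ≈ 26.857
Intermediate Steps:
J(U) = 1 + 2*U² (J(U) = (U² + U²) + 1 = 2*U² + 1 = 1 + 2*U²)
N(M, O) = 1/(6 + M) (N(M, O) = 1/(M + 6) = 1/(6 + M))
k(d) = ⅐ (k(d) = 1/(6 + d/d) = 1/(6 + 1) = 1/7 = ⅐)
k(-1*10)*188 = (⅐)*188 = 188/7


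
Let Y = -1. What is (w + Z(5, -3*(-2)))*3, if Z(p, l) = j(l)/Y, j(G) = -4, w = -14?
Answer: -30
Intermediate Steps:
Z(p, l) = 4 (Z(p, l) = -4/(-1) = -4*(-1) = 4)
(w + Z(5, -3*(-2)))*3 = (-14 + 4)*3 = -10*3 = -30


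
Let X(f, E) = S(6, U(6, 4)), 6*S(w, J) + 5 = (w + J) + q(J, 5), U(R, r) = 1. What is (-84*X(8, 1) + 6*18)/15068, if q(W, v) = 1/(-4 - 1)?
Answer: 207/37670 ≈ 0.0054951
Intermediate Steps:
q(W, v) = -1/5 (q(W, v) = 1/(-5) = -1/5)
S(w, J) = -13/15 + J/6 + w/6 (S(w, J) = -5/6 + ((w + J) - 1/5)/6 = -5/6 + ((J + w) - 1/5)/6 = -5/6 + (-1/5 + J + w)/6 = -5/6 + (-1/30 + J/6 + w/6) = -13/15 + J/6 + w/6)
X(f, E) = 3/10 (X(f, E) = -13/15 + (1/6)*1 + (1/6)*6 = -13/15 + 1/6 + 1 = 3/10)
(-84*X(8, 1) + 6*18)/15068 = (-84*3/10 + 6*18)/15068 = (-126/5 + 108)*(1/15068) = (414/5)*(1/15068) = 207/37670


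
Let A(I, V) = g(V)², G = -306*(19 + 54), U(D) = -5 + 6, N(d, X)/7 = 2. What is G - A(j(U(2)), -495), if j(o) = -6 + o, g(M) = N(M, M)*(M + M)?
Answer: -192121938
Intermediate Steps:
N(d, X) = 14 (N(d, X) = 7*2 = 14)
U(D) = 1
G = -22338 (G = -306*73 = -22338)
g(M) = 28*M (g(M) = 14*(M + M) = 14*(2*M) = 28*M)
A(I, V) = 784*V² (A(I, V) = (28*V)² = 784*V²)
G - A(j(U(2)), -495) = -22338 - 784*(-495)² = -22338 - 784*245025 = -22338 - 1*192099600 = -22338 - 192099600 = -192121938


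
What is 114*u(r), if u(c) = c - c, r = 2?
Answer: 0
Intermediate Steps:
u(c) = 0
114*u(r) = 114*0 = 0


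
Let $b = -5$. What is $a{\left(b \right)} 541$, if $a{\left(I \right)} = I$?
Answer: $-2705$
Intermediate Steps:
$a{\left(b \right)} 541 = \left(-5\right) 541 = -2705$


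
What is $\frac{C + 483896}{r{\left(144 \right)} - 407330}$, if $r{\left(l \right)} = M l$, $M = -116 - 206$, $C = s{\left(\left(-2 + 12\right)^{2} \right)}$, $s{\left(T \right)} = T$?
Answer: $- \frac{241998}{226849} \approx -1.0668$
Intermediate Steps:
$C = 100$ ($C = \left(-2 + 12\right)^{2} = 10^{2} = 100$)
$M = -322$ ($M = -116 - 206 = -322$)
$r{\left(l \right)} = - 322 l$
$\frac{C + 483896}{r{\left(144 \right)} - 407330} = \frac{100 + 483896}{\left(-322\right) 144 - 407330} = \frac{483996}{-46368 - 407330} = \frac{483996}{-453698} = 483996 \left(- \frac{1}{453698}\right) = - \frac{241998}{226849}$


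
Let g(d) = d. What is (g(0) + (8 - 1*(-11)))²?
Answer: 361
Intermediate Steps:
(g(0) + (8 - 1*(-11)))² = (0 + (8 - 1*(-11)))² = (0 + (8 + 11))² = (0 + 19)² = 19² = 361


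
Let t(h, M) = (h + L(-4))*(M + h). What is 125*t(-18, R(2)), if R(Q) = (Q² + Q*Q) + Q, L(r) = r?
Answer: 22000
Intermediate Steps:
R(Q) = Q + 2*Q² (R(Q) = (Q² + Q²) + Q = 2*Q² + Q = Q + 2*Q²)
t(h, M) = (-4 + h)*(M + h) (t(h, M) = (h - 4)*(M + h) = (-4 + h)*(M + h))
125*t(-18, R(2)) = 125*((-18)² - 8*(1 + 2*2) - 4*(-18) + (2*(1 + 2*2))*(-18)) = 125*(324 - 8*(1 + 4) + 72 + (2*(1 + 4))*(-18)) = 125*(324 - 8*5 + 72 + (2*5)*(-18)) = 125*(324 - 4*10 + 72 + 10*(-18)) = 125*(324 - 40 + 72 - 180) = 125*176 = 22000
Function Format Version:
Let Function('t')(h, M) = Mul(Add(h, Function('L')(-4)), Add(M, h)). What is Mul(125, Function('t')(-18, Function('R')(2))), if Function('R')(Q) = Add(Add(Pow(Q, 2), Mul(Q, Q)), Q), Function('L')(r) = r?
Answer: 22000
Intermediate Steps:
Function('R')(Q) = Add(Q, Mul(2, Pow(Q, 2))) (Function('R')(Q) = Add(Add(Pow(Q, 2), Pow(Q, 2)), Q) = Add(Mul(2, Pow(Q, 2)), Q) = Add(Q, Mul(2, Pow(Q, 2))))
Function('t')(h, M) = Mul(Add(-4, h), Add(M, h)) (Function('t')(h, M) = Mul(Add(h, -4), Add(M, h)) = Mul(Add(-4, h), Add(M, h)))
Mul(125, Function('t')(-18, Function('R')(2))) = Mul(125, Add(Pow(-18, 2), Mul(-4, Mul(2, Add(1, Mul(2, 2)))), Mul(-4, -18), Mul(Mul(2, Add(1, Mul(2, 2))), -18))) = Mul(125, Add(324, Mul(-4, Mul(2, Add(1, 4))), 72, Mul(Mul(2, Add(1, 4)), -18))) = Mul(125, Add(324, Mul(-4, Mul(2, 5)), 72, Mul(Mul(2, 5), -18))) = Mul(125, Add(324, Mul(-4, 10), 72, Mul(10, -18))) = Mul(125, Add(324, -40, 72, -180)) = Mul(125, 176) = 22000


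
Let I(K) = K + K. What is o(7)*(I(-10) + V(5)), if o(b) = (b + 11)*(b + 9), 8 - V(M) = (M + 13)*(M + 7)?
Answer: -65664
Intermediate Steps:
I(K) = 2*K
V(M) = 8 - (7 + M)*(13 + M) (V(M) = 8 - (M + 13)*(M + 7) = 8 - (13 + M)*(7 + M) = 8 - (7 + M)*(13 + M))
o(b) = (9 + b)*(11 + b) (o(b) = (11 + b)*(9 + b) = (9 + b)*(11 + b))
o(7)*(I(-10) + V(5)) = (99 + 7² + 20*7)*(2*(-10) + (-83 - 1*5² - 20*5)) = (99 + 49 + 140)*(-20 + (-83 - 1*25 - 100)) = 288*(-20 + (-83 - 25 - 100)) = 288*(-20 - 208) = 288*(-228) = -65664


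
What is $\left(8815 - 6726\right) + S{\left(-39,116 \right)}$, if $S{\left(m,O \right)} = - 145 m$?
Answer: $7744$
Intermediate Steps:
$\left(8815 - 6726\right) + S{\left(-39,116 \right)} = \left(8815 - 6726\right) - -5655 = 2089 + 5655 = 7744$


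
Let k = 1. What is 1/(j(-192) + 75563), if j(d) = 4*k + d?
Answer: 1/75375 ≈ 1.3267e-5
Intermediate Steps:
j(d) = 4 + d (j(d) = 4*1 + d = 4 + d)
1/(j(-192) + 75563) = 1/((4 - 192) + 75563) = 1/(-188 + 75563) = 1/75375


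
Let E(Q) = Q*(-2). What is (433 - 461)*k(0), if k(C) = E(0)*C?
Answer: 0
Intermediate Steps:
E(Q) = -2*Q
k(C) = 0 (k(C) = (-2*0)*C = 0*C = 0)
(433 - 461)*k(0) = (433 - 461)*0 = -28*0 = 0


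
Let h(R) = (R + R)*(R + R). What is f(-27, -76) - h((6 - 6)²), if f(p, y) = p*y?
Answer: 2052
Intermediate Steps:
h(R) = 4*R² (h(R) = (2*R)*(2*R) = 4*R²)
f(-27, -76) - h((6 - 6)²) = -27*(-76) - 4*((6 - 6)²)² = 2052 - 4*(0²)² = 2052 - 4*0² = 2052 - 4*0 = 2052 - 1*0 = 2052 + 0 = 2052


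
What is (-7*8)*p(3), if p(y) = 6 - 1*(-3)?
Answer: -504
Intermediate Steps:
p(y) = 9 (p(y) = 6 + 3 = 9)
(-7*8)*p(3) = -7*8*9 = -56*9 = -504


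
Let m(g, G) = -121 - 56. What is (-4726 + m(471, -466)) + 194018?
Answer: 189115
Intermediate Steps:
m(g, G) = -177
(-4726 + m(471, -466)) + 194018 = (-4726 - 177) + 194018 = -4903 + 194018 = 189115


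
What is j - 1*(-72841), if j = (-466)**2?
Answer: 289997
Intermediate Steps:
j = 217156
j - 1*(-72841) = 217156 - 1*(-72841) = 217156 + 72841 = 289997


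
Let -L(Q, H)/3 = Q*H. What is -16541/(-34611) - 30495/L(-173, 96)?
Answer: -61637/459488 ≈ -0.13414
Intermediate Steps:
L(Q, H) = -3*H*Q (L(Q, H) = -3*Q*H = -3*H*Q)
-16541/(-34611) - 30495/L(-173, 96) = -16541/(-34611) - 30495/((-3*96*(-173))) = -16541*(-1/34611) - 30495/49824 = 119/249 - 30495*1/49824 = 119/249 - 10165/16608 = -61637/459488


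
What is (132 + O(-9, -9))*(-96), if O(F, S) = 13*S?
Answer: -1440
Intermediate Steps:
(132 + O(-9, -9))*(-96) = (132 + 13*(-9))*(-96) = (132 - 117)*(-96) = 15*(-96) = -1440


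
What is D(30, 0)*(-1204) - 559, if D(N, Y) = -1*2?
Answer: 1849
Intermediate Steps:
D(N, Y) = -2
D(30, 0)*(-1204) - 559 = -2*(-1204) - 559 = 2408 - 559 = 1849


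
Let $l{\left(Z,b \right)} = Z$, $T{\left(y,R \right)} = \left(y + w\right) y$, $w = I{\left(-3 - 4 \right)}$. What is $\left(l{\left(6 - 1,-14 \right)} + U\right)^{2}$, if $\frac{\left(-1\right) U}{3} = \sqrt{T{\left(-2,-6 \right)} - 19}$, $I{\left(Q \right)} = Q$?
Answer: $16 - 30 i \approx 16.0 - 30.0 i$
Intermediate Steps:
$w = -7$ ($w = -3 - 4 = -7$)
$T{\left(y,R \right)} = y \left(-7 + y\right)$ ($T{\left(y,R \right)} = \left(y - 7\right) y = \left(-7 + y\right) y = y \left(-7 + y\right)$)
$U = - 3 i$ ($U = - 3 \sqrt{- 2 \left(-7 - 2\right) - 19} = - 3 \sqrt{\left(-2\right) \left(-9\right) - 19} = - 3 \sqrt{18 - 19} = - 3 \sqrt{-1} = - 3 i \approx - 3.0 i$)
$\left(l{\left(6 - 1,-14 \right)} + U\right)^{2} = \left(\left(6 - 1\right) - 3 i\right)^{2} = \left(5 - 3 i\right)^{2}$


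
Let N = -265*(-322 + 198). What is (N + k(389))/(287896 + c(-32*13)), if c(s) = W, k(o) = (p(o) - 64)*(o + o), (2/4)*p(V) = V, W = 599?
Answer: 588352/288495 ≈ 2.0394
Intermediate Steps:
p(V) = 2*V
N = 32860 (N = -265*(-124) = 32860)
k(o) = 2*o*(-64 + 2*o) (k(o) = (2*o - 64)*(o + o) = (-64 + 2*o)*(2*o) = 2*o*(-64 + 2*o))
c(s) = 599
(N + k(389))/(287896 + c(-32*13)) = (32860 + 4*389*(-32 + 389))/(287896 + 599) = (32860 + 4*389*357)/288495 = (32860 + 555492)*(1/288495) = 588352*(1/288495) = 588352/288495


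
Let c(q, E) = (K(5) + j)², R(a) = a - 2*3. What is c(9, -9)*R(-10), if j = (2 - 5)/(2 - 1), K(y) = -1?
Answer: -256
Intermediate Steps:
j = -3 (j = -3/1 = -3*1 = -3)
R(a) = -6 + a (R(a) = a - 1*6 = a - 6 = -6 + a)
c(q, E) = 16 (c(q, E) = (-1 - 3)² = (-4)² = 16)
c(9, -9)*R(-10) = 16*(-6 - 10) = 16*(-16) = -256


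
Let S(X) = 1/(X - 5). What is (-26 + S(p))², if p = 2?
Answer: 6241/9 ≈ 693.44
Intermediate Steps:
S(X) = 1/(-5 + X)
(-26 + S(p))² = (-26 + 1/(-5 + 2))² = (-26 + 1/(-3))² = (-26 - ⅓)² = (-79/3)² = 6241/9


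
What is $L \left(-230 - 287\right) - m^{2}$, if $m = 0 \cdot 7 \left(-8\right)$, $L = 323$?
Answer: $-166991$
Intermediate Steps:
$m = 0$ ($m = 0 \left(-8\right) = 0$)
$L \left(-230 - 287\right) - m^{2} = 323 \left(-230 - 287\right) - 0^{2} = 323 \left(-517\right) - 0 = -166991 + 0 = -166991$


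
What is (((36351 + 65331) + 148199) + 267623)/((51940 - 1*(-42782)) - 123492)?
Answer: -258752/14385 ≈ -17.988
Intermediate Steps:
(((36351 + 65331) + 148199) + 267623)/((51940 - 1*(-42782)) - 123492) = ((101682 + 148199) + 267623)/((51940 + 42782) - 123492) = (249881 + 267623)/(94722 - 123492) = 517504/(-28770) = 517504*(-1/28770) = -258752/14385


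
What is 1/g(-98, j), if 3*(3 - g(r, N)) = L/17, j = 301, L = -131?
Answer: 51/284 ≈ 0.17958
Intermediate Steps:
g(r, N) = 284/51 (g(r, N) = 3 - (-131)/(3*17) = 3 - ⅓*(-131/17) = 3 + 131/51 = 284/51)
1/g(-98, j) = 1/(284/51) = 51/284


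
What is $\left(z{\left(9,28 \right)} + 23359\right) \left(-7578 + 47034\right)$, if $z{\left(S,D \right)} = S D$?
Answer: $931595616$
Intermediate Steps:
$z{\left(S,D \right)} = D S$
$\left(z{\left(9,28 \right)} + 23359\right) \left(-7578 + 47034\right) = \left(28 \cdot 9 + 23359\right) \left(-7578 + 47034\right) = \left(252 + 23359\right) 39456 = 23611 \cdot 39456 = 931595616$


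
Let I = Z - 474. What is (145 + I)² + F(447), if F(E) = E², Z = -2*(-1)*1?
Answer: 306738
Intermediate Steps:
Z = 2 (Z = 2*1 = 2)
I = -472 (I = 2 - 474 = -472)
(145 + I)² + F(447) = (145 - 472)² + 447² = (-327)² + 199809 = 106929 + 199809 = 306738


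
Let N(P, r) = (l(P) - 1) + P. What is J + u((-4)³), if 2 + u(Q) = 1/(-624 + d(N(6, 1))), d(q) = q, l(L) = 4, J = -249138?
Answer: -153221101/615 ≈ -2.4914e+5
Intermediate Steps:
N(P, r) = 3 + P (N(P, r) = (4 - 1) + P = 3 + P)
u(Q) = -1231/615 (u(Q) = -2 + 1/(-624 + (3 + 6)) = -2 + 1/(-624 + 9) = -2 + 1/(-615) = -2 - 1/615 = -1231/615)
J + u((-4)³) = -249138 - 1231/615 = -153221101/615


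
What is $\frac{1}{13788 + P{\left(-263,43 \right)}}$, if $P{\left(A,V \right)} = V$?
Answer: $\frac{1}{13831} \approx 7.2301 \cdot 10^{-5}$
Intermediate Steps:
$\frac{1}{13788 + P{\left(-263,43 \right)}} = \frac{1}{13788 + 43} = \frac{1}{13831}$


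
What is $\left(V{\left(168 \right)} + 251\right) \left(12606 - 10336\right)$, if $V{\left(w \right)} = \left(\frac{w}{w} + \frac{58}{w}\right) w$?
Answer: $1082790$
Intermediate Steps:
$V{\left(w \right)} = w \left(1 + \frac{58}{w}\right)$ ($V{\left(w \right)} = \left(1 + \frac{58}{w}\right) w = w \left(1 + \frac{58}{w}\right)$)
$\left(V{\left(168 \right)} + 251\right) \left(12606 - 10336\right) = \left(\left(58 + 168\right) + 251\right) \left(12606 - 10336\right) = \left(226 + 251\right) 2270 = 477 \cdot 2270 = 1082790$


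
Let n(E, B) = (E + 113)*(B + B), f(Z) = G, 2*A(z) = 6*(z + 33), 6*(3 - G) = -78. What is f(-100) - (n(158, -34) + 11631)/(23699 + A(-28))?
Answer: 386221/23714 ≈ 16.287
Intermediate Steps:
G = 16 (G = 3 - 1/6*(-78) = 3 + 13 = 16)
A(z) = 99 + 3*z (A(z) = (6*(z + 33))/2 = (6*(33 + z))/2 = (198 + 6*z)/2 = 99 + 3*z)
f(Z) = 16
n(E, B) = 2*B*(113 + E) (n(E, B) = (113 + E)*(2*B) = 2*B*(113 + E))
f(-100) - (n(158, -34) + 11631)/(23699 + A(-28)) = 16 - (2*(-34)*(113 + 158) + 11631)/(23699 + (99 + 3*(-28))) = 16 - (2*(-34)*271 + 11631)/(23699 + (99 - 84)) = 16 - (-18428 + 11631)/(23699 + 15) = 16 - (-6797)/23714 = 16 - 1*(-6797/23714) = 16 + 6797/23714 = 386221/23714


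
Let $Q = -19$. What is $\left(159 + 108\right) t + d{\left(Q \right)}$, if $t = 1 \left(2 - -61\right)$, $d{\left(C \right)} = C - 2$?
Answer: $16800$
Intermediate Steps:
$d{\left(C \right)} = -2 + C$
$t = 63$ ($t = 1 \left(2 + 61\right) = 1 \cdot 63 = 63$)
$\left(159 + 108\right) t + d{\left(Q \right)} = \left(159 + 108\right) 63 - 21 = 267 \cdot 63 - 21 = 16821 - 21 = 16800$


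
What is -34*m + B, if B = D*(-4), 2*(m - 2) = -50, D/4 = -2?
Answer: 814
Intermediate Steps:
D = -8 (D = 4*(-2) = -8)
m = -23 (m = 2 + (½)*(-50) = 2 - 25 = -23)
B = 32 (B = -8*(-4) = 32)
-34*m + B = -34*(-23) + 32 = 782 + 32 = 814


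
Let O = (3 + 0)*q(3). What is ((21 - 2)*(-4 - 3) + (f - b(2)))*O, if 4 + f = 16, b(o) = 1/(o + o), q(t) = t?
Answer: -4365/4 ≈ -1091.3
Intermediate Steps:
b(o) = 1/(2*o)
f = 12 (f = -4 + 16 = 12)
O = 9 (O = (3 + 0)*3 = 3*3 = 9)
((21 - 2)*(-4 - 3) + (f - b(2)))*O = ((21 - 2)*(-4 - 3) + (12 - 1/(2*2)))*9 = (19*(-7) + (12 - 1/(2*2)))*9 = (-133 + (12 - 1*¼))*9 = (-133 + (12 - ¼))*9 = (-133 + 47/4)*9 = -485/4*9 = -4365/4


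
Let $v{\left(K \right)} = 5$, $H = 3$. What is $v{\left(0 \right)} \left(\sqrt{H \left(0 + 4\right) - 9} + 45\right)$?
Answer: $225 + 5 \sqrt{3} \approx 233.66$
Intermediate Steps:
$v{\left(0 \right)} \left(\sqrt{H \left(0 + 4\right) - 9} + 45\right) = 5 \left(\sqrt{3 \left(0 + 4\right) - 9} + 45\right) = 5 \left(\sqrt{3 \cdot 4 - 9} + 45\right) = 5 \left(\sqrt{12 - 9} + 45\right) = 5 \left(\sqrt{3} + 45\right) = 5 \left(45 + \sqrt{3}\right) = 225 + 5 \sqrt{3}$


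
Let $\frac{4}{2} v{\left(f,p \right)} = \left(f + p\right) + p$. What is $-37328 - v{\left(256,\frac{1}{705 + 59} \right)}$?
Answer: $- \frac{28616385}{764} \approx -37456.0$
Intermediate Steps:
$v{\left(f,p \right)} = p + \frac{f}{2}$ ($v{\left(f,p \right)} = \frac{\left(f + p\right) + p}{2} = \frac{f + 2 p}{2} = p + \frac{f}{2}$)
$-37328 - v{\left(256,\frac{1}{705 + 59} \right)} = -37328 - \left(\frac{1}{705 + 59} + \frac{1}{2} \cdot 256\right) = -37328 - \left(\frac{1}{764} + 128\right) = -37328 - \frac{97793}{764} = - \frac{28616385}{764}$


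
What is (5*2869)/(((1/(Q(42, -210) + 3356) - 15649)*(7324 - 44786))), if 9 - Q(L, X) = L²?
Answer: 22966345/938574746176 ≈ 2.4469e-5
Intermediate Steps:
Q(L, X) = 9 - L²
(5*2869)/(((1/(Q(42, -210) + 3356) - 15649)*(7324 - 44786))) = (5*2869)/(((1/((9 - 1*42²) + 3356) - 15649)*(7324 - 44786))) = 14345/(((1/((9 - 1*1764) + 3356) - 15649)*(-37462))) = 14345/(((1/((9 - 1764) + 3356) - 15649)*(-37462))) = 14345/(((1/(-1755 + 3356) - 15649)*(-37462))) = 14345/(((1/1601 - 15649)*(-37462))) = 14345/((-25054048/1601*(-37462))) = 14345/(938574746176/1601) = 14345*(1601/938574746176) = 22966345/938574746176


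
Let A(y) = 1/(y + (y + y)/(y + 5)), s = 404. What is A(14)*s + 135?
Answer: 23683/147 ≈ 161.11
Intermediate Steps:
A(y) = 1/(y + 2*y/(5 + y)) (A(y) = 1/(y + (2*y)/(5 + y)) = 1/(y + 2*y/(5 + y)))
A(14)*s + 135 = ((5 + 14)/(14*(7 + 14)))*404 + 135 = ((1/14)*19/21)*404 + 135 = ((1/14)*(1/21)*19)*404 + 135 = (19/294)*404 + 135 = 3838/147 + 135 = 23683/147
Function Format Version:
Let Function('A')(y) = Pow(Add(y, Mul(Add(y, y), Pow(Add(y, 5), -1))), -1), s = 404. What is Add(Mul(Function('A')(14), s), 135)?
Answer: Rational(23683, 147) ≈ 161.11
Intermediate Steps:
Function('A')(y) = Pow(Add(y, Mul(2, y, Pow(Add(5, y), -1))), -1) (Function('A')(y) = Pow(Add(y, Mul(Mul(2, y), Pow(Add(5, y), -1))), -1) = Pow(Add(y, Mul(2, y, Pow(Add(5, y), -1))), -1))
Add(Mul(Function('A')(14), s), 135) = Add(Mul(Mul(Pow(14, -1), Pow(Add(7, 14), -1), Add(5, 14)), 404), 135) = Add(Mul(Mul(Rational(1, 14), Pow(21, -1), 19), 404), 135) = Add(Mul(Mul(Rational(1, 14), Rational(1, 21), 19), 404), 135) = Add(Mul(Rational(19, 294), 404), 135) = Add(Rational(3838, 147), 135) = Rational(23683, 147)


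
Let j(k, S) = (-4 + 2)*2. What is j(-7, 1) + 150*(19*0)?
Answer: -4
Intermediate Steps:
j(k, S) = -4 (j(k, S) = -2*2 = -4)
j(-7, 1) + 150*(19*0) = -4 + 150*(19*0) = -4 + 150*0 = -4 + 0 = -4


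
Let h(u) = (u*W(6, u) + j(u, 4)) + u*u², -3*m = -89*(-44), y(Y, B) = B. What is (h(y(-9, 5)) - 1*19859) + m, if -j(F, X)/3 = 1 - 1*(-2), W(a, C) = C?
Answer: -63070/3 ≈ -21023.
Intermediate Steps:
j(F, X) = -9 (j(F, X) = -3*(1 - 1*(-2)) = -3*(1 + 2) = -3*3 = -9)
m = -3916/3 (m = -(-89)*(-44)/3 = -⅓*3916 = -3916/3 ≈ -1305.3)
h(u) = -9 + u² + u³ (h(u) = (u*u - 9) + u*u² = (u² - 9) + u³ = (-9 + u²) + u³ = -9 + u² + u³)
(h(y(-9, 5)) - 1*19859) + m = ((-9 + 5² + 5³) - 1*19859) - 3916/3 = ((-9 + 25 + 125) - 19859) - 3916/3 = (141 - 19859) - 3916/3 = -19718 - 3916/3 = -63070/3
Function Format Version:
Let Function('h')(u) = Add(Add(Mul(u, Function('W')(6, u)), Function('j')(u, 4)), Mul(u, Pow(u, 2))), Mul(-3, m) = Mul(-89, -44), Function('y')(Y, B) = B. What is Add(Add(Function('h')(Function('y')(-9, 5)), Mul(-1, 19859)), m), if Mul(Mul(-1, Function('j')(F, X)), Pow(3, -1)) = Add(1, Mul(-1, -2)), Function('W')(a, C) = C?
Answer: Rational(-63070, 3) ≈ -21023.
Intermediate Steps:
Function('j')(F, X) = -9 (Function('j')(F, X) = Mul(-3, Add(1, Mul(-1, -2))) = Mul(-3, Add(1, 2)) = Mul(-3, 3) = -9)
m = Rational(-3916, 3) (m = Mul(Rational(-1, 3), Mul(-89, -44)) = Mul(Rational(-1, 3), 3916) = Rational(-3916, 3) ≈ -1305.3)
Function('h')(u) = Add(-9, Pow(u, 2), Pow(u, 3)) (Function('h')(u) = Add(Add(Mul(u, u), -9), Mul(u, Pow(u, 2))) = Add(Add(Pow(u, 2), -9), Pow(u, 3)) = Add(Add(-9, Pow(u, 2)), Pow(u, 3)) = Add(-9, Pow(u, 2), Pow(u, 3)))
Add(Add(Function('h')(Function('y')(-9, 5)), Mul(-1, 19859)), m) = Add(Add(Add(-9, Pow(5, 2), Pow(5, 3)), Mul(-1, 19859)), Rational(-3916, 3)) = Add(Add(Add(-9, 25, 125), -19859), Rational(-3916, 3)) = Add(Add(141, -19859), Rational(-3916, 3)) = Add(-19718, Rational(-3916, 3)) = Rational(-63070, 3)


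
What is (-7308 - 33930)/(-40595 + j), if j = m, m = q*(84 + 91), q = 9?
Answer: 20619/19510 ≈ 1.0568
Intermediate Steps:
m = 1575 (m = 9*(84 + 91) = 9*175 = 1575)
j = 1575
(-7308 - 33930)/(-40595 + j) = (-7308 - 33930)/(-40595 + 1575) = -41238/(-39020) = -41238*(-1/39020) = 20619/19510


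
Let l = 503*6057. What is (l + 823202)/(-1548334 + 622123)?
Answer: -3869873/926211 ≈ -4.1782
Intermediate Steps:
l = 3046671
(l + 823202)/(-1548334 + 622123) = (3046671 + 823202)/(-1548334 + 622123) = 3869873/(-926211) = 3869873*(-1/926211) = -3869873/926211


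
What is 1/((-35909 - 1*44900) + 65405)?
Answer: -1/15404 ≈ -6.4918e-5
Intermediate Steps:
1/((-35909 - 1*44900) + 65405) = 1/((-35909 - 44900) + 65405) = 1/(-80809 + 65405) = 1/(-15404) = -1/15404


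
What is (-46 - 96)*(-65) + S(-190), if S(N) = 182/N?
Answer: 876759/95 ≈ 9229.0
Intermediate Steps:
(-46 - 96)*(-65) + S(-190) = (-46 - 96)*(-65) + 182/(-190) = -142*(-65) + 182*(-1/190) = 9230 - 91/95 = 876759/95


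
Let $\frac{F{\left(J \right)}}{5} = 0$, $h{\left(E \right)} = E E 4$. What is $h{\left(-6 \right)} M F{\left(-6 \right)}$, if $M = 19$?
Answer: $0$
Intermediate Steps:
$h{\left(E \right)} = 4 E^{2}$ ($h{\left(E \right)} = E^{2} \cdot 4 = 4 E^{2}$)
$F{\left(J \right)} = 0$ ($F{\left(J \right)} = 5 \cdot 0 = 0$)
$h{\left(-6 \right)} M F{\left(-6 \right)} = 4 \left(-6\right)^{2} \cdot 19 \cdot 0 = 4 \cdot 36 \cdot 19 \cdot 0 = 144 \cdot 19 \cdot 0 = 2736 \cdot 0 = 0$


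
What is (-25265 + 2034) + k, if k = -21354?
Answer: -44585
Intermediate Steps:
(-25265 + 2034) + k = (-25265 + 2034) - 21354 = -23231 - 21354 = -44585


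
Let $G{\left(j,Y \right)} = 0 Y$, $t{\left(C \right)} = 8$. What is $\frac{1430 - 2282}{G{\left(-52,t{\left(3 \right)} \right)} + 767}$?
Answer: $- \frac{852}{767} \approx -1.1108$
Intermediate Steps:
$G{\left(j,Y \right)} = 0$
$\frac{1430 - 2282}{G{\left(-52,t{\left(3 \right)} \right)} + 767} = \frac{1430 - 2282}{0 + 767} = - \frac{852}{767}$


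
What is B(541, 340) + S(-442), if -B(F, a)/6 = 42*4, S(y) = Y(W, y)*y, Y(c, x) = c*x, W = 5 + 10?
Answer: 2929452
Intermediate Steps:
W = 15
S(y) = 15*y² (S(y) = (15*y)*y = 15*y²)
B(F, a) = -1008 (B(F, a) = -252*4 = -6*168 = -1008)
B(541, 340) + S(-442) = -1008 + 15*(-442)² = -1008 + 15*195364 = -1008 + 2930460 = 2929452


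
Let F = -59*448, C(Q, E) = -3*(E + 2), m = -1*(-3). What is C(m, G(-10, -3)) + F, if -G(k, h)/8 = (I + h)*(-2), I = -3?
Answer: -26150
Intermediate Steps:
G(k, h) = -48 + 16*h (G(k, h) = -8*(-3 + h)*(-2) = -8*(6 - 2*h) = -48 + 16*h)
m = 3
C(Q, E) = -6 - 3*E (C(Q, E) = -3*(2 + E) = -6 - 3*E)
F = -26432
C(m, G(-10, -3)) + F = (-6 - 3*(-48 + 16*(-3))) - 26432 = (-6 - 3*(-48 - 48)) - 26432 = (-6 - 3*(-96)) - 26432 = (-6 + 288) - 26432 = 282 - 26432 = -26150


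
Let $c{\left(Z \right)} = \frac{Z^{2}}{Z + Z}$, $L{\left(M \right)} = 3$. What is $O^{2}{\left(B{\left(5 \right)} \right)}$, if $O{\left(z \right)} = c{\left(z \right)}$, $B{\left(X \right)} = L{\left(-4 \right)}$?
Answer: $\frac{9}{4} \approx 2.25$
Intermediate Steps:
$B{\left(X \right)} = 3$
$c{\left(Z \right)} = \frac{Z}{2}$ ($c{\left(Z \right)} = \frac{Z^{2}}{2 Z} = \frac{1}{2 Z} Z^{2} = \frac{Z}{2}$)
$O{\left(z \right)} = \frac{z}{2}$
$O^{2}{\left(B{\left(5 \right)} \right)} = \left(\frac{1}{2} \cdot 3\right)^{2} = \left(\frac{3}{2}\right)^{2} = \frac{9}{4}$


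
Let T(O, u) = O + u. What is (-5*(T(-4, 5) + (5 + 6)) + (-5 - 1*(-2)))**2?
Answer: 3969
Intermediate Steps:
(-5*(T(-4, 5) + (5 + 6)) + (-5 - 1*(-2)))**2 = (-5*((-4 + 5) + (5 + 6)) + (-5 - 1*(-2)))**2 = (-5*(1 + 11) + (-5 + 2))**2 = (-5*12 - 3)**2 = (-60 - 3)**2 = (-63)**2 = 3969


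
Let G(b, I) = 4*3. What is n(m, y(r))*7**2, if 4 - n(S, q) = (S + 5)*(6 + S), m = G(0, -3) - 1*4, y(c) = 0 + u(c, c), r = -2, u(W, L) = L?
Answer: -8722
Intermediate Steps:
y(c) = c (y(c) = 0 + c = c)
G(b, I) = 12
m = 8 (m = 12 - 1*4 = 12 - 4 = 8)
n(S, q) = 4 - (5 + S)*(6 + S) (n(S, q) = 4 - (S + 5)*(6 + S) = 4 - (5 + S)*(6 + S))
n(m, y(r))*7**2 = (-26 - 1*8**2 - 11*8)*7**2 = (-26 - 1*64 - 88)*49 = (-26 - 64 - 88)*49 = -178*49 = -8722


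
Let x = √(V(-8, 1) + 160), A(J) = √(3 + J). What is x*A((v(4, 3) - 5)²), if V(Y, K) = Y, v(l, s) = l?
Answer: 4*√38 ≈ 24.658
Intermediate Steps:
x = 2*√38 (x = √(-8 + 160) = √152 = 2*√38 ≈ 12.329)
x*A((v(4, 3) - 5)²) = (2*√38)*√(3 + (4 - 5)²) = (2*√38)*√(3 + (-1)²) = (2*√38)*√(3 + 1) = (2*√38)*√4 = (2*√38)*2 = 4*√38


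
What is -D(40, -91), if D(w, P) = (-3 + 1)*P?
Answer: -182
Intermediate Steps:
D(w, P) = -2*P
-D(40, -91) = -(-2)*(-91) = -1*182 = -182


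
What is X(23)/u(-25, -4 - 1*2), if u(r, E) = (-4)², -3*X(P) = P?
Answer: -23/48 ≈ -0.47917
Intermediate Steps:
X(P) = -P/3
u(r, E) = 16
X(23)/u(-25, -4 - 1*2) = -⅓*23/16 = -23/3*1/16 = -23/48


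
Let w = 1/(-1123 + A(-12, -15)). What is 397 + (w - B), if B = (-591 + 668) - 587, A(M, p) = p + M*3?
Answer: 1064817/1174 ≈ 907.00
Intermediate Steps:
A(M, p) = p + 3*M
B = -510 (B = 77 - 587 = -510)
w = -1/1174 (w = 1/(-1123 + (-15 + 3*(-12))) = 1/(-1123 + (-15 - 36)) = 1/(-1123 - 51) = 1/(-1174) = -1/1174 ≈ -0.00085179)
397 + (w - B) = 397 + (-1/1174 - 1*(-510)) = 397 + (-1/1174 + 510) = 397 + 598739/1174 = 1064817/1174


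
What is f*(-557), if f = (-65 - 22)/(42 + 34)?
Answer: 48459/76 ≈ 637.62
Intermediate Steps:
f = -87/76 ≈ -1.1447
f*(-557) = -87/76*(-557) = 48459/76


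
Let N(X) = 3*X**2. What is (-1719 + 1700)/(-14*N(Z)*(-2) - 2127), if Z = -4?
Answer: 19/783 ≈ 0.024266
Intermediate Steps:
(-1719 + 1700)/(-14*N(Z)*(-2) - 2127) = (-1719 + 1700)/(-42*(-4)**2*(-2) - 2127) = -19/(-42*16*(-2) - 2127) = -19/(-14*48*(-2) - 2127) = -19/(-672*(-2) - 2127) = -19/(1344 - 2127) = -19/(-783) = -19*(-1/783) = 19/783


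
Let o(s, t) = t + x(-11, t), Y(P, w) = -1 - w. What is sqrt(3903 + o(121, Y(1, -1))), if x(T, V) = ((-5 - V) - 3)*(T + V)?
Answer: sqrt(3991) ≈ 63.174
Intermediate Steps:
x(T, V) = (-8 - V)*(T + V)
o(s, t) = 88 - t**2 + 4*t (o(s, t) = t + (-t**2 - 8*(-11) - 8*t - 1*(-11)*t) = t + (-t**2 + 88 - 8*t + 11*t) = t + (88 - t**2 + 3*t) = 88 - t**2 + 4*t)
sqrt(3903 + o(121, Y(1, -1))) = sqrt(3903 + (88 - (-1 - 1*(-1))**2 + 4*(-1 - 1*(-1)))) = sqrt(3903 + (88 - (-1 + 1)**2 + 4*(-1 + 1))) = sqrt(3903 + (88 - 1*0**2 + 4*0)) = sqrt(3903 + (88 - 1*0 + 0)) = sqrt(3903 + (88 + 0 + 0)) = sqrt(3903 + 88) = sqrt(3991)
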